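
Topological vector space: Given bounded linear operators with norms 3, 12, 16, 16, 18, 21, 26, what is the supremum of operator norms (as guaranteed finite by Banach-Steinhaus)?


By the Uniform Boundedness Principle, the supremum of norms is finite.
sup_k ||T_k|| = max(3, 12, 16, 16, 18, 21, 26) = 26

26


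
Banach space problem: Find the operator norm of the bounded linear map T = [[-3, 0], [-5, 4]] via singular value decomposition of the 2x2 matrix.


A^T A = [[34, -20], [-20, 16]]
trace(A^T A) = 50, det(A^T A) = 144
discriminant = 50^2 - 4*144 = 1924
Largest eigenvalue of A^T A = (trace + sqrt(disc))/2 = 46.9317
||T|| = sqrt(46.9317) = 6.8507

6.8507


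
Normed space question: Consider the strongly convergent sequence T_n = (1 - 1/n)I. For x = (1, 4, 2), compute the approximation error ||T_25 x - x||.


T_25 x - x = (1 - 1/25)x - x = -x/25
||x|| = sqrt(21) = 4.5826
||T_25 x - x|| = ||x||/25 = 4.5826/25 = 0.1833

0.1833


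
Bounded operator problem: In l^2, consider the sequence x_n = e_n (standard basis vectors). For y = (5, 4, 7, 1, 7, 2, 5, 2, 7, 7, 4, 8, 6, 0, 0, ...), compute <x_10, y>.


x_10 = e_10 is the standard basis vector with 1 in position 10.
<x_10, y> = y_10 = 7
As n -> infinity, <x_n, y> -> 0, confirming weak convergence of (x_n) to 0.

7


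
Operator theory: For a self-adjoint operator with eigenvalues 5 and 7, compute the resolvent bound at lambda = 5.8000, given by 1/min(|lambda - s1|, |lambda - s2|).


dist(5.8000, {5, 7}) = min(|5.8000 - 5|, |5.8000 - 7|)
= min(0.8000, 1.2000) = 0.8000
Resolvent bound = 1/0.8000 = 1.2500

1.2500


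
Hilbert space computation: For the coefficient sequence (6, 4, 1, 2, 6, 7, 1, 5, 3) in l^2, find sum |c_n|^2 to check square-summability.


sum |c_n|^2 = 6^2 + 4^2 + 1^2 + 2^2 + 6^2 + 7^2 + 1^2 + 5^2 + 3^2
= 36 + 16 + 1 + 4 + 36 + 49 + 1 + 25 + 9
= 177

177


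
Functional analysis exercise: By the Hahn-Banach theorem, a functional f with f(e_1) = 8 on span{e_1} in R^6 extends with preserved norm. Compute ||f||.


The norm of f is given by ||f|| = sup_{||x||=1} |f(x)|.
On span{e_1}, ||e_1|| = 1, so ||f|| = |f(e_1)| / ||e_1||
= |8| / 1 = 8.0000

8.0000


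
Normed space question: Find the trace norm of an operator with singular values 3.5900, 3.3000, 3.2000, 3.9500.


The nuclear norm is the sum of all singular values.
||T||_1 = 3.5900 + 3.3000 + 3.2000 + 3.9500
= 14.0400

14.0400


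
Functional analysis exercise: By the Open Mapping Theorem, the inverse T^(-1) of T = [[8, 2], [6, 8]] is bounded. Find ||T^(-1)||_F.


det(T) = 8*8 - 2*6 = 52
T^(-1) = (1/52) * [[8, -2], [-6, 8]] = [[0.1538, -0.0385], [-0.1154, 0.1538]]
||T^(-1)||_F^2 = 0.1538^2 + (-0.0385)^2 + (-0.1154)^2 + 0.1538^2 = 0.0621
||T^(-1)||_F = sqrt(0.0621) = 0.2493

0.2493


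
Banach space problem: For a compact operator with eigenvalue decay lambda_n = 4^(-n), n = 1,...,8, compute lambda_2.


The eigenvalue formula gives lambda_2 = 1/4^2
= 1/16
= 0.0625

0.0625


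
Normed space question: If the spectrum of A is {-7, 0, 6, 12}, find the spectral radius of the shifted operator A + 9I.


Spectrum of A + 9I = {2, 9, 15, 21}
Spectral radius = max |lambda| over the shifted spectrum
= max(2, 9, 15, 21) = 21

21


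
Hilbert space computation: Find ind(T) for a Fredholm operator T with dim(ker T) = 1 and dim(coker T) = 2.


The Fredholm index is defined as ind(T) = dim(ker T) - dim(coker T)
= 1 - 2
= -1

-1


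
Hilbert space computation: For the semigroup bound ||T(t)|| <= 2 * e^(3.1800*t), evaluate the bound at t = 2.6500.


||T(2.6500)|| <= 2 * exp(3.1800 * 2.6500)
= 2 * exp(8.4270)
= 2 * 4568.7732
= 9137.5464

9137.5464


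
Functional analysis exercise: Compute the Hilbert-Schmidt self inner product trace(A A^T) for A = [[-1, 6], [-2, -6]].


trace(A * A^T) = sum of squares of all entries
= (-1)^2 + 6^2 + (-2)^2 + (-6)^2
= 1 + 36 + 4 + 36
= 77

77


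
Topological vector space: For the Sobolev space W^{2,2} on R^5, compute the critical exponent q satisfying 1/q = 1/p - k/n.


Using the Sobolev embedding formula: 1/q = 1/p - k/n
1/q = 1/2 - 2/5 = 1/10
q = 1/(1/10) = 10

10.0000


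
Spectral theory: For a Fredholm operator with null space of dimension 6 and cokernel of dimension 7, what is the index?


The Fredholm index is defined as ind(T) = dim(ker T) - dim(coker T)
= 6 - 7
= -1

-1


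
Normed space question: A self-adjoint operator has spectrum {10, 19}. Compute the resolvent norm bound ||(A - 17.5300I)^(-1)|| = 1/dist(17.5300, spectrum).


dist(17.5300, {10, 19}) = min(|17.5300 - 10|, |17.5300 - 19|)
= min(7.5300, 1.4700) = 1.4700
Resolvent bound = 1/1.4700 = 0.6803

0.6803


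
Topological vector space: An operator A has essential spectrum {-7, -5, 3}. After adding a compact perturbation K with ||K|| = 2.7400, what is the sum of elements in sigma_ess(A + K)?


By Weyl's theorem, the essential spectrum is invariant under compact perturbations.
sigma_ess(A + K) = sigma_ess(A) = {-7, -5, 3}
Sum = -7 + -5 + 3 = -9

-9


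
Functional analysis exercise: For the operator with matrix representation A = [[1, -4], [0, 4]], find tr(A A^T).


trace(A * A^T) = sum of squares of all entries
= 1^2 + (-4)^2 + 0^2 + 4^2
= 1 + 16 + 0 + 16
= 33

33


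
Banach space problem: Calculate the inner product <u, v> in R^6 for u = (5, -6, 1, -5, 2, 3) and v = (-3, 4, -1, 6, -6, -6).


Computing the standard inner product <u, v> = sum u_i * v_i
= 5*-3 + -6*4 + 1*-1 + -5*6 + 2*-6 + 3*-6
= -15 + -24 + -1 + -30 + -12 + -18
= -100

-100


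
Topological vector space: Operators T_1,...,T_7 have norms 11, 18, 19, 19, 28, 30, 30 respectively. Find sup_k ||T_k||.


By the Uniform Boundedness Principle, the supremum of norms is finite.
sup_k ||T_k|| = max(11, 18, 19, 19, 28, 30, 30) = 30

30


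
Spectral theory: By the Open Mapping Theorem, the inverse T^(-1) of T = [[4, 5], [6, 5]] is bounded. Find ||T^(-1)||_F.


det(T) = 4*5 - 5*6 = -10
T^(-1) = (1/-10) * [[5, -5], [-6, 4]] = [[-0.5000, 0.5000], [0.6000, -0.4000]]
||T^(-1)||_F^2 = (-0.5000)^2 + 0.5000^2 + 0.6000^2 + (-0.4000)^2 = 1.0200
||T^(-1)||_F = sqrt(1.0200) = 1.0100

1.0100


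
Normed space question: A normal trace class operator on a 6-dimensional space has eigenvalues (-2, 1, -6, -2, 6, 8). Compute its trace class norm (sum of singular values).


For a normal operator, singular values equal |eigenvalues|.
Trace norm = sum |lambda_i| = 2 + 1 + 6 + 2 + 6 + 8
= 25

25


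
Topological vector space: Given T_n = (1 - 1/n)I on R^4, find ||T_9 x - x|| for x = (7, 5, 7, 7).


T_9 x - x = (1 - 1/9)x - x = -x/9
||x|| = sqrt(172) = 13.1149
||T_9 x - x|| = ||x||/9 = 13.1149/9 = 1.4572

1.4572


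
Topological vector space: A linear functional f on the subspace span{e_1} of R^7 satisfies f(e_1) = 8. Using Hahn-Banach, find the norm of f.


The norm of f is given by ||f|| = sup_{||x||=1} |f(x)|.
On span{e_1}, ||e_1|| = 1, so ||f|| = |f(e_1)| / ||e_1||
= |8| / 1 = 8.0000

8.0000


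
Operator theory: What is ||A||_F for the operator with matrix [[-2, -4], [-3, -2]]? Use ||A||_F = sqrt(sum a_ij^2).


||A||_F^2 = sum a_ij^2
= (-2)^2 + (-4)^2 + (-3)^2 + (-2)^2
= 4 + 16 + 9 + 4 = 33
||A||_F = sqrt(33) = 5.7446

5.7446


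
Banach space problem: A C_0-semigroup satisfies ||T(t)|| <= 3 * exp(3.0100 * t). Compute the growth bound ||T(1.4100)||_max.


||T(1.4100)|| <= 3 * exp(3.0100 * 1.4100)
= 3 * exp(4.2441)
= 3 * 69.6930
= 209.0790

209.0790


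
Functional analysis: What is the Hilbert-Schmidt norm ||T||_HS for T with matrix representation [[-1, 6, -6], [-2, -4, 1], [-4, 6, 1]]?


The Hilbert-Schmidt norm is sqrt(sum of squares of all entries).
Sum of squares = (-1)^2 + 6^2 + (-6)^2 + (-2)^2 + (-4)^2 + 1^2 + (-4)^2 + 6^2 + 1^2
= 1 + 36 + 36 + 4 + 16 + 1 + 16 + 36 + 1 = 147
||T||_HS = sqrt(147) = 12.1244

12.1244


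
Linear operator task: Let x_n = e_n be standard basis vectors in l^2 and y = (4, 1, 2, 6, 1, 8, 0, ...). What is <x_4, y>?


x_4 = e_4 is the standard basis vector with 1 in position 4.
<x_4, y> = y_4 = 6
As n -> infinity, <x_n, y> -> 0, confirming weak convergence of (x_n) to 0.

6


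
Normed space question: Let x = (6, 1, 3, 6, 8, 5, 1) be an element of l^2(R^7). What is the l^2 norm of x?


The l^2 norm = (sum |x_i|^2)^(1/2)
Sum of 2th powers = 36 + 1 + 9 + 36 + 64 + 25 + 1 = 172
||x||_2 = (172)^(1/2) = 13.1149

13.1149


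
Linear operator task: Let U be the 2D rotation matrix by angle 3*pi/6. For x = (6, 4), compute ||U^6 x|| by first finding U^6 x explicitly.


U is a rotation by theta = 3*pi/6
U^6 = rotation by 6*theta = 18*pi/6 = 6*pi/6 (mod 2*pi)
cos(6*pi/6) = -1.0000, sin(6*pi/6) = 0.0000
U^6 x = (-1.0000 * 6 - 0.0000 * 4, 0.0000 * 6 + -1.0000 * 4)
= (-6.0000, -4.0000)
||U^6 x|| = sqrt((-6.0000)^2 + (-4.0000)^2) = sqrt(52.0000) = 7.2111

7.2111


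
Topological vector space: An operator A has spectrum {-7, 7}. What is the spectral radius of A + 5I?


Spectrum of A + 5I = {-2, 12}
Spectral radius = max |lambda| over the shifted spectrum
= max(2, 12) = 12

12


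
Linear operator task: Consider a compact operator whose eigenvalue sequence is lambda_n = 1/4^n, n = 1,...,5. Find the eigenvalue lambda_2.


The eigenvalue formula gives lambda_2 = 1/4^2
= 1/16
= 0.0625

0.0625


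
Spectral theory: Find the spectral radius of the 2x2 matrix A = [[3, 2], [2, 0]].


For a 2x2 matrix, eigenvalues satisfy lambda^2 - (trace)*lambda + det = 0
trace = 3 + 0 = 3
det = 3*0 - 2*2 = -4
discriminant = 3^2 - 4*(-4) = 25
spectral radius = max |eigenvalue| = 4.0000

4.0000


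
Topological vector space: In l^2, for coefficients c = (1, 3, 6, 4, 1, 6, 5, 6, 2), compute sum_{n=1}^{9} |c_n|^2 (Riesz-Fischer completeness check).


sum |c_n|^2 = 1^2 + 3^2 + 6^2 + 4^2 + 1^2 + 6^2 + 5^2 + 6^2 + 2^2
= 1 + 9 + 36 + 16 + 1 + 36 + 25 + 36 + 4
= 164

164


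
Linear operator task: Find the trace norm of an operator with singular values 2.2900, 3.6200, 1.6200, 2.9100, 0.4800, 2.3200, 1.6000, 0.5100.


The nuclear norm is the sum of all singular values.
||T||_1 = 2.2900 + 3.6200 + 1.6200 + 2.9100 + 0.4800 + 2.3200 + 1.6000 + 0.5100
= 15.3500

15.3500


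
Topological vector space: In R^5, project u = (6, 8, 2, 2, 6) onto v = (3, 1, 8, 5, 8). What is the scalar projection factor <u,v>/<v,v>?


Computing <u,v> = 6*3 + 8*1 + 2*8 + 2*5 + 6*8 = 100
Computing <v,v> = 3^2 + 1^2 + 8^2 + 5^2 + 8^2 = 163
Projection coefficient = 100/163 = 0.6135

0.6135


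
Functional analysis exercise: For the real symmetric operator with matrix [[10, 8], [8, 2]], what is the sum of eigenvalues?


For a self-adjoint (symmetric) matrix, the eigenvalues are real.
The sum of eigenvalues equals the trace of the matrix.
trace = 10 + 2 = 12

12


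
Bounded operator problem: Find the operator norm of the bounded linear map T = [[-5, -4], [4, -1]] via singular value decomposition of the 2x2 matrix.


A^T A = [[41, 16], [16, 17]]
trace(A^T A) = 58, det(A^T A) = 441
discriminant = 58^2 - 4*441 = 1600
Largest eigenvalue of A^T A = (trace + sqrt(disc))/2 = 49.0000
||T|| = sqrt(49.0000) = 7.0000

7.0000


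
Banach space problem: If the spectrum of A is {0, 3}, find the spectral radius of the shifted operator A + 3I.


Spectrum of A + 3I = {3, 6}
Spectral radius = max |lambda| over the shifted spectrum
= max(3, 6) = 6

6


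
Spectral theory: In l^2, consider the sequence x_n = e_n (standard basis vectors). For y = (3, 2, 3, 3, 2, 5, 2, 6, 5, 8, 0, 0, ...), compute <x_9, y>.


x_9 = e_9 is the standard basis vector with 1 in position 9.
<x_9, y> = y_9 = 5
As n -> infinity, <x_n, y> -> 0, confirming weak convergence of (x_n) to 0.

5


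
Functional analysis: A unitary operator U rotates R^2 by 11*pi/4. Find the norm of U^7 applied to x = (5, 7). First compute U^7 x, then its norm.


U is a rotation by theta = 11*pi/4
U^7 = rotation by 7*theta = 77*pi/4 = 5*pi/4 (mod 2*pi)
cos(5*pi/4) = -0.7071, sin(5*pi/4) = -0.7071
U^7 x = (-0.7071 * 5 - -0.7071 * 7, -0.7071 * 5 + -0.7071 * 7)
= (1.4142, -8.4853)
||U^7 x|| = sqrt(1.4142^2 + (-8.4853)^2) = sqrt(74.0000) = 8.6023

8.6023


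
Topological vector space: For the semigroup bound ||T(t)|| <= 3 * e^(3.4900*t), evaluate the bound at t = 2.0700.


||T(2.0700)|| <= 3 * exp(3.4900 * 2.0700)
= 3 * exp(7.2243)
= 3 * 1372.3776
= 4117.1328

4117.1328


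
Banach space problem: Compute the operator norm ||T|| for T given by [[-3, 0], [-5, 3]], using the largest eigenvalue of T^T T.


A^T A = [[34, -15], [-15, 9]]
trace(A^T A) = 43, det(A^T A) = 81
discriminant = 43^2 - 4*81 = 1525
Largest eigenvalue of A^T A = (trace + sqrt(disc))/2 = 41.0256
||T|| = sqrt(41.0256) = 6.4051

6.4051


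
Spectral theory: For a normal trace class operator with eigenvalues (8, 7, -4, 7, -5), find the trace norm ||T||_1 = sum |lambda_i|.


For a normal operator, singular values equal |eigenvalues|.
Trace norm = sum |lambda_i| = 8 + 7 + 4 + 7 + 5
= 31

31


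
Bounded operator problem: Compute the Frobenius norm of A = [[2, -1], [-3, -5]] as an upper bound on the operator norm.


||A||_F^2 = sum a_ij^2
= 2^2 + (-1)^2 + (-3)^2 + (-5)^2
= 4 + 1 + 9 + 25 = 39
||A||_F = sqrt(39) = 6.2450

6.2450


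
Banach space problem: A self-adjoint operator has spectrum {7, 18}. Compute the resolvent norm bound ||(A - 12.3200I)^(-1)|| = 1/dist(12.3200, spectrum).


dist(12.3200, {7, 18}) = min(|12.3200 - 7|, |12.3200 - 18|)
= min(5.3200, 5.6800) = 5.3200
Resolvent bound = 1/5.3200 = 0.1880

0.1880


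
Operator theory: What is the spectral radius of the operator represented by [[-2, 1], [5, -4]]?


For a 2x2 matrix, eigenvalues satisfy lambda^2 - (trace)*lambda + det = 0
trace = -2 + -4 = -6
det = -2*-4 - 1*5 = 3
discriminant = (-6)^2 - 4*(3) = 24
spectral radius = max |eigenvalue| = 5.4495

5.4495


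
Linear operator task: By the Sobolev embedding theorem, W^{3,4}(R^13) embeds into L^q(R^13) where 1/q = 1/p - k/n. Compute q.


Using the Sobolev embedding formula: 1/q = 1/p - k/n
1/q = 1/4 - 3/13 = 1/52
q = 1/(1/52) = 52

52.0000


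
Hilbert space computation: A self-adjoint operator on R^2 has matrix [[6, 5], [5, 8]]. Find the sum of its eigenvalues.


For a self-adjoint (symmetric) matrix, the eigenvalues are real.
The sum of eigenvalues equals the trace of the matrix.
trace = 6 + 8 = 14

14


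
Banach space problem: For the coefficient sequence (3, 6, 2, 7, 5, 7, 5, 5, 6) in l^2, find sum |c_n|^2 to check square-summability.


sum |c_n|^2 = 3^2 + 6^2 + 2^2 + 7^2 + 5^2 + 7^2 + 5^2 + 5^2 + 6^2
= 9 + 36 + 4 + 49 + 25 + 49 + 25 + 25 + 36
= 258

258


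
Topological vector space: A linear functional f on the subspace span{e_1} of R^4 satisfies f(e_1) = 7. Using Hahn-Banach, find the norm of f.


The norm of f is given by ||f|| = sup_{||x||=1} |f(x)|.
On span{e_1}, ||e_1|| = 1, so ||f|| = |f(e_1)| / ||e_1||
= |7| / 1 = 7.0000

7.0000


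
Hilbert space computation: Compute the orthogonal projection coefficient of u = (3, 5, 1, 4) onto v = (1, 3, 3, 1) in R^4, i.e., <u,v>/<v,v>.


Computing <u,v> = 3*1 + 5*3 + 1*3 + 4*1 = 25
Computing <v,v> = 1^2 + 3^2 + 3^2 + 1^2 = 20
Projection coefficient = 25/20 = 1.2500

1.2500


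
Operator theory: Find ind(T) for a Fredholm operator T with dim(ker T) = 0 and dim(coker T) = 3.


The Fredholm index is defined as ind(T) = dim(ker T) - dim(coker T)
= 0 - 3
= -3

-3


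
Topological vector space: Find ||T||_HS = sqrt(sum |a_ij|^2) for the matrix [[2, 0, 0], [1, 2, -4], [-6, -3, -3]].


The Hilbert-Schmidt norm is sqrt(sum of squares of all entries).
Sum of squares = 2^2 + 0^2 + 0^2 + 1^2 + 2^2 + (-4)^2 + (-6)^2 + (-3)^2 + (-3)^2
= 4 + 0 + 0 + 1 + 4 + 16 + 36 + 9 + 9 = 79
||T||_HS = sqrt(79) = 8.8882

8.8882


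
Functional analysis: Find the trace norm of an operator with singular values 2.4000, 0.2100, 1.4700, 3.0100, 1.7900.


The nuclear norm is the sum of all singular values.
||T||_1 = 2.4000 + 0.2100 + 1.4700 + 3.0100 + 1.7900
= 8.8800

8.8800


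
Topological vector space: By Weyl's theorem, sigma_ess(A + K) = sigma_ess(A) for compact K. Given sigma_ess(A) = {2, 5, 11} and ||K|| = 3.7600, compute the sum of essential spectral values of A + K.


By Weyl's theorem, the essential spectrum is invariant under compact perturbations.
sigma_ess(A + K) = sigma_ess(A) = {2, 5, 11}
Sum = 2 + 5 + 11 = 18

18


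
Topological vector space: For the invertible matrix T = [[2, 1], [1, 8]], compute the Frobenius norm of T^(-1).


det(T) = 2*8 - 1*1 = 15
T^(-1) = (1/15) * [[8, -1], [-1, 2]] = [[0.5333, -0.0667], [-0.0667, 0.1333]]
||T^(-1)||_F^2 = 0.5333^2 + (-0.0667)^2 + (-0.0667)^2 + 0.1333^2 = 0.3111
||T^(-1)||_F = sqrt(0.3111) = 0.5578

0.5578


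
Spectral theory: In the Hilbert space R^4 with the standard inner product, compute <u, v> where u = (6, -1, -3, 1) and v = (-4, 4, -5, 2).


Computing the standard inner product <u, v> = sum u_i * v_i
= 6*-4 + -1*4 + -3*-5 + 1*2
= -24 + -4 + 15 + 2
= -11

-11


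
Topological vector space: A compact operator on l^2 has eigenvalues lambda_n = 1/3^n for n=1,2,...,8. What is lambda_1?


The eigenvalue formula gives lambda_1 = 1/3^1
= 1/3
= 0.3333

0.3333


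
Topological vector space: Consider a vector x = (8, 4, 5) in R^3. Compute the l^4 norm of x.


The l^4 norm = (sum |x_i|^4)^(1/4)
Sum of 4th powers = 4096 + 256 + 625 = 4977
||x||_4 = (4977)^(1/4) = 8.3993

8.3993


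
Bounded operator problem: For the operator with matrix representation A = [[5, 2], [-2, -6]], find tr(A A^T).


trace(A * A^T) = sum of squares of all entries
= 5^2 + 2^2 + (-2)^2 + (-6)^2
= 25 + 4 + 4 + 36
= 69

69


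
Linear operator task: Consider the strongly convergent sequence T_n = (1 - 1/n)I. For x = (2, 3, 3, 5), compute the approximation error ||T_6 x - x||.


T_6 x - x = (1 - 1/6)x - x = -x/6
||x|| = sqrt(47) = 6.8557
||T_6 x - x|| = ||x||/6 = 6.8557/6 = 1.1426

1.1426


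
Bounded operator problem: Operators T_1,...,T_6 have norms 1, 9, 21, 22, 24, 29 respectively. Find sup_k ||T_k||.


By the Uniform Boundedness Principle, the supremum of norms is finite.
sup_k ||T_k|| = max(1, 9, 21, 22, 24, 29) = 29

29


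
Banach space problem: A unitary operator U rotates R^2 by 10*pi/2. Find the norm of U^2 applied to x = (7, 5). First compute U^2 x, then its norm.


U is a rotation by theta = 10*pi/2
U^2 = rotation by 2*theta = 20*pi/2 = 0*pi/2 (mod 2*pi)
cos(0*pi/2) = 1.0000, sin(0*pi/2) = 0.0000
U^2 x = (1.0000 * 7 - 0.0000 * 5, 0.0000 * 7 + 1.0000 * 5)
= (7.0000, 5.0000)
||U^2 x|| = sqrt(7.0000^2 + 5.0000^2) = sqrt(74.0000) = 8.6023

8.6023


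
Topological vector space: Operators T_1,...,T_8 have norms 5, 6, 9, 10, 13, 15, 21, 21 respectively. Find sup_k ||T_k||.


By the Uniform Boundedness Principle, the supremum of norms is finite.
sup_k ||T_k|| = max(5, 6, 9, 10, 13, 15, 21, 21) = 21

21


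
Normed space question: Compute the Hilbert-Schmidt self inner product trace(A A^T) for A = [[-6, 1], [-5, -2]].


trace(A * A^T) = sum of squares of all entries
= (-6)^2 + 1^2 + (-5)^2 + (-2)^2
= 36 + 1 + 25 + 4
= 66

66


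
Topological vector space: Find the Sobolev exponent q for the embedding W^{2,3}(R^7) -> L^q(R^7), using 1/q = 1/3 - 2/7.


Using the Sobolev embedding formula: 1/q = 1/p - k/n
1/q = 1/3 - 2/7 = 1/21
q = 1/(1/21) = 21

21.0000


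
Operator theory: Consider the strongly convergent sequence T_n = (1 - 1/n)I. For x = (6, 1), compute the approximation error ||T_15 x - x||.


T_15 x - x = (1 - 1/15)x - x = -x/15
||x|| = sqrt(37) = 6.0828
||T_15 x - x|| = ||x||/15 = 6.0828/15 = 0.4055

0.4055


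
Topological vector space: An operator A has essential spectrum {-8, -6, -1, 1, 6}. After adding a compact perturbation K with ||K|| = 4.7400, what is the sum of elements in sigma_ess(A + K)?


By Weyl's theorem, the essential spectrum is invariant under compact perturbations.
sigma_ess(A + K) = sigma_ess(A) = {-8, -6, -1, 1, 6}
Sum = -8 + -6 + -1 + 1 + 6 = -8

-8


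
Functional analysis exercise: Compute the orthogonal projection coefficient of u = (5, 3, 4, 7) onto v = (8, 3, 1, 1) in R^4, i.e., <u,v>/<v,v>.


Computing <u,v> = 5*8 + 3*3 + 4*1 + 7*1 = 60
Computing <v,v> = 8^2 + 3^2 + 1^2 + 1^2 = 75
Projection coefficient = 60/75 = 0.8000

0.8000


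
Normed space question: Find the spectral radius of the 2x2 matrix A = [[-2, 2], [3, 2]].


For a 2x2 matrix, eigenvalues satisfy lambda^2 - (trace)*lambda + det = 0
trace = -2 + 2 = 0
det = -2*2 - 2*3 = -10
discriminant = 0^2 - 4*(-10) = 40
spectral radius = max |eigenvalue| = 3.1623

3.1623


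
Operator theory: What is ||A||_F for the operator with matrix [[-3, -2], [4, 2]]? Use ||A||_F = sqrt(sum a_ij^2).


||A||_F^2 = sum a_ij^2
= (-3)^2 + (-2)^2 + 4^2 + 2^2
= 9 + 4 + 16 + 4 = 33
||A||_F = sqrt(33) = 5.7446

5.7446


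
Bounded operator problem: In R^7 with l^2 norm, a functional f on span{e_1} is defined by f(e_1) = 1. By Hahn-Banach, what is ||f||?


The norm of f is given by ||f|| = sup_{||x||=1} |f(x)|.
On span{e_1}, ||e_1|| = 1, so ||f|| = |f(e_1)| / ||e_1||
= |1| / 1 = 1.0000

1.0000


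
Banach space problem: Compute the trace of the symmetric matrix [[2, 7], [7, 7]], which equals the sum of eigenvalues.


For a self-adjoint (symmetric) matrix, the eigenvalues are real.
The sum of eigenvalues equals the trace of the matrix.
trace = 2 + 7 = 9

9


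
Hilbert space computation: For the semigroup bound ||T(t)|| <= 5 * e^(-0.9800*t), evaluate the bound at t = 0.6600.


||T(0.6600)|| <= 5 * exp(-0.9800 * 0.6600)
= 5 * exp(-0.6468)
= 5 * 0.5237
= 2.6186

2.6186


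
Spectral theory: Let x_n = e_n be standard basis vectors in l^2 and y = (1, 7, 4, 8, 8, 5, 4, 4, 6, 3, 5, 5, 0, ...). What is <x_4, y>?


x_4 = e_4 is the standard basis vector with 1 in position 4.
<x_4, y> = y_4 = 8
As n -> infinity, <x_n, y> -> 0, confirming weak convergence of (x_n) to 0.

8


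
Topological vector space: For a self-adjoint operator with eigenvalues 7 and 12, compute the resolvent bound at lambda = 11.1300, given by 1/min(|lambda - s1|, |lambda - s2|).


dist(11.1300, {7, 12}) = min(|11.1300 - 7|, |11.1300 - 12|)
= min(4.1300, 0.8700) = 0.8700
Resolvent bound = 1/0.8700 = 1.1494

1.1494


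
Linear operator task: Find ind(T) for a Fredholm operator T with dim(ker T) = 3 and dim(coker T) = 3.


The Fredholm index is defined as ind(T) = dim(ker T) - dim(coker T)
= 3 - 3
= 0

0


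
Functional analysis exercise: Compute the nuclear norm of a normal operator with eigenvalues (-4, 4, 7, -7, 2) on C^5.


For a normal operator, singular values equal |eigenvalues|.
Trace norm = sum |lambda_i| = 4 + 4 + 7 + 7 + 2
= 24

24


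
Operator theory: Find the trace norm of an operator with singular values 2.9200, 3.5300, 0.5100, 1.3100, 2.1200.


The nuclear norm is the sum of all singular values.
||T||_1 = 2.9200 + 3.5300 + 0.5100 + 1.3100 + 2.1200
= 10.3900

10.3900


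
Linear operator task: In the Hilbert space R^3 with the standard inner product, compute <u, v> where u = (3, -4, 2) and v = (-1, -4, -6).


Computing the standard inner product <u, v> = sum u_i * v_i
= 3*-1 + -4*-4 + 2*-6
= -3 + 16 + -12
= 1

1


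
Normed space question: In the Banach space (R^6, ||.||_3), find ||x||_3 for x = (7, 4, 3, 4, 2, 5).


The l^3 norm = (sum |x_i|^3)^(1/3)
Sum of 3th powers = 343 + 64 + 27 + 64 + 8 + 125 = 631
||x||_3 = (631)^(1/3) = 8.5772

8.5772


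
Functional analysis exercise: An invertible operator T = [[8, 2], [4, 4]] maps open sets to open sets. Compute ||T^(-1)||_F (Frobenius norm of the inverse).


det(T) = 8*4 - 2*4 = 24
T^(-1) = (1/24) * [[4, -2], [-4, 8]] = [[0.1667, -0.0833], [-0.1667, 0.3333]]
||T^(-1)||_F^2 = 0.1667^2 + (-0.0833)^2 + (-0.1667)^2 + 0.3333^2 = 0.1736
||T^(-1)||_F = sqrt(0.1736) = 0.4167

0.4167


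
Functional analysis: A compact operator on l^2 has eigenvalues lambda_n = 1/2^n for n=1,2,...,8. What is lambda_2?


The eigenvalue formula gives lambda_2 = 1/2^2
= 1/4
= 0.2500

0.2500


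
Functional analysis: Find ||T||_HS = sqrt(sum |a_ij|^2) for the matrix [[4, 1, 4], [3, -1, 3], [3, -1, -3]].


The Hilbert-Schmidt norm is sqrt(sum of squares of all entries).
Sum of squares = 4^2 + 1^2 + 4^2 + 3^2 + (-1)^2 + 3^2 + 3^2 + (-1)^2 + (-3)^2
= 16 + 1 + 16 + 9 + 1 + 9 + 9 + 1 + 9 = 71
||T||_HS = sqrt(71) = 8.4261

8.4261


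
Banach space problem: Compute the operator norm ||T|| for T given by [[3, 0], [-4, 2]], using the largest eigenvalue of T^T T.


A^T A = [[25, -8], [-8, 4]]
trace(A^T A) = 29, det(A^T A) = 36
discriminant = 29^2 - 4*36 = 697
Largest eigenvalue of A^T A = (trace + sqrt(disc))/2 = 27.7004
||T|| = sqrt(27.7004) = 5.2631

5.2631


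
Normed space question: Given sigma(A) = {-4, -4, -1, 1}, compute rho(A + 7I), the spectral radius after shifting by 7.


Spectrum of A + 7I = {3, 3, 6, 8}
Spectral radius = max |lambda| over the shifted spectrum
= max(3, 3, 6, 8) = 8

8


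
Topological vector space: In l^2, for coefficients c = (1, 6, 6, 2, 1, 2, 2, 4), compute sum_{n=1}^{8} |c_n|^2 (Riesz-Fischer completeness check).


sum |c_n|^2 = 1^2 + 6^2 + 6^2 + 2^2 + 1^2 + 2^2 + 2^2 + 4^2
= 1 + 36 + 36 + 4 + 1 + 4 + 4 + 16
= 102

102


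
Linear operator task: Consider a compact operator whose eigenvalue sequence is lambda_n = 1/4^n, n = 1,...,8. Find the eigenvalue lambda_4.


The eigenvalue formula gives lambda_4 = 1/4^4
= 1/256
= 0.0039

0.0039


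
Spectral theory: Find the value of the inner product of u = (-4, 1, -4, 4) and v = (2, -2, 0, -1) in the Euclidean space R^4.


Computing the standard inner product <u, v> = sum u_i * v_i
= -4*2 + 1*-2 + -4*0 + 4*-1
= -8 + -2 + 0 + -4
= -14

-14


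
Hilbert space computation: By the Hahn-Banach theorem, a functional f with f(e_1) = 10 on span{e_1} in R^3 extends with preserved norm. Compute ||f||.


The norm of f is given by ||f|| = sup_{||x||=1} |f(x)|.
On span{e_1}, ||e_1|| = 1, so ||f|| = |f(e_1)| / ||e_1||
= |10| / 1 = 10.0000

10.0000


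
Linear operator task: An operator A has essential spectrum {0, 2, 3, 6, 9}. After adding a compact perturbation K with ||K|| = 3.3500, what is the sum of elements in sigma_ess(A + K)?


By Weyl's theorem, the essential spectrum is invariant under compact perturbations.
sigma_ess(A + K) = sigma_ess(A) = {0, 2, 3, 6, 9}
Sum = 0 + 2 + 3 + 6 + 9 = 20

20


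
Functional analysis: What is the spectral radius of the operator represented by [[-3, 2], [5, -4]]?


For a 2x2 matrix, eigenvalues satisfy lambda^2 - (trace)*lambda + det = 0
trace = -3 + -4 = -7
det = -3*-4 - 2*5 = 2
discriminant = (-7)^2 - 4*(2) = 41
spectral radius = max |eigenvalue| = 6.7016

6.7016


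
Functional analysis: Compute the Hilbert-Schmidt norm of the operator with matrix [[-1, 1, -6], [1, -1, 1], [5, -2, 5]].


The Hilbert-Schmidt norm is sqrt(sum of squares of all entries).
Sum of squares = (-1)^2 + 1^2 + (-6)^2 + 1^2 + (-1)^2 + 1^2 + 5^2 + (-2)^2 + 5^2
= 1 + 1 + 36 + 1 + 1 + 1 + 25 + 4 + 25 = 95
||T||_HS = sqrt(95) = 9.7468

9.7468


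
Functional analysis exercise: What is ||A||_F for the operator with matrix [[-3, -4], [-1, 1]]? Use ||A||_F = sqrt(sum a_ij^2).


||A||_F^2 = sum a_ij^2
= (-3)^2 + (-4)^2 + (-1)^2 + 1^2
= 9 + 16 + 1 + 1 = 27
||A||_F = sqrt(27) = 5.1962

5.1962


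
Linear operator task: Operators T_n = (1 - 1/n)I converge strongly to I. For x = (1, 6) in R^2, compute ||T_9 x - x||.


T_9 x - x = (1 - 1/9)x - x = -x/9
||x|| = sqrt(37) = 6.0828
||T_9 x - x|| = ||x||/9 = 6.0828/9 = 0.6759

0.6759


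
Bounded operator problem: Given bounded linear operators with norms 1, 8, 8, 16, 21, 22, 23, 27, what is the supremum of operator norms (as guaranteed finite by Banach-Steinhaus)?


By the Uniform Boundedness Principle, the supremum of norms is finite.
sup_k ||T_k|| = max(1, 8, 8, 16, 21, 22, 23, 27) = 27

27


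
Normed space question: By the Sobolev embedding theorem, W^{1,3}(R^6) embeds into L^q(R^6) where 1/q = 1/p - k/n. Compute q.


Using the Sobolev embedding formula: 1/q = 1/p - k/n
1/q = 1/3 - 1/6 = 1/6
q = 1/(1/6) = 6

6.0000


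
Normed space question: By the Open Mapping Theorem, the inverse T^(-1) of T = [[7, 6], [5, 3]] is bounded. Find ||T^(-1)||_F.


det(T) = 7*3 - 6*5 = -9
T^(-1) = (1/-9) * [[3, -6], [-5, 7]] = [[-0.3333, 0.6667], [0.5556, -0.7778]]
||T^(-1)||_F^2 = (-0.3333)^2 + 0.6667^2 + 0.5556^2 + (-0.7778)^2 = 1.4691
||T^(-1)||_F = sqrt(1.4691) = 1.2121

1.2121


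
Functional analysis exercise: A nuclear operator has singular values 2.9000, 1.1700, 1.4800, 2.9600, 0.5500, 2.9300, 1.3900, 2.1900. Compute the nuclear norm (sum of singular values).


The nuclear norm is the sum of all singular values.
||T||_1 = 2.9000 + 1.1700 + 1.4800 + 2.9600 + 0.5500 + 2.9300 + 1.3900 + 2.1900
= 15.5700

15.5700


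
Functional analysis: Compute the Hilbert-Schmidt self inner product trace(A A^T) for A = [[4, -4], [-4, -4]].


trace(A * A^T) = sum of squares of all entries
= 4^2 + (-4)^2 + (-4)^2 + (-4)^2
= 16 + 16 + 16 + 16
= 64

64


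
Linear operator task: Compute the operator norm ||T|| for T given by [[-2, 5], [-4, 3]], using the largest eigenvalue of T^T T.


A^T A = [[20, -22], [-22, 34]]
trace(A^T A) = 54, det(A^T A) = 196
discriminant = 54^2 - 4*196 = 2132
Largest eigenvalue of A^T A = (trace + sqrt(disc))/2 = 50.0868
||T|| = sqrt(50.0868) = 7.0772

7.0772


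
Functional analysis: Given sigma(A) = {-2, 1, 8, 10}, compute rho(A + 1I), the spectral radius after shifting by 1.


Spectrum of A + 1I = {-1, 2, 9, 11}
Spectral radius = max |lambda| over the shifted spectrum
= max(1, 2, 9, 11) = 11

11


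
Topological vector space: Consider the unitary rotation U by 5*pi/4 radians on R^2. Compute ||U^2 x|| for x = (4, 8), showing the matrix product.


U is a rotation by theta = 5*pi/4
U^2 = rotation by 2*theta = 10*pi/4 = 2*pi/4 (mod 2*pi)
cos(2*pi/4) = 0.0000, sin(2*pi/4) = 1.0000
U^2 x = (0.0000 * 4 - 1.0000 * 8, 1.0000 * 4 + 0.0000 * 8)
= (-8.0000, 4.0000)
||U^2 x|| = sqrt((-8.0000)^2 + 4.0000^2) = sqrt(80.0000) = 8.9443

8.9443


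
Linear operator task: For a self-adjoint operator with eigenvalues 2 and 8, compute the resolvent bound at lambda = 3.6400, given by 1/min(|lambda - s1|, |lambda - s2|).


dist(3.6400, {2, 8}) = min(|3.6400 - 2|, |3.6400 - 8|)
= min(1.6400, 4.3600) = 1.6400
Resolvent bound = 1/1.6400 = 0.6098

0.6098


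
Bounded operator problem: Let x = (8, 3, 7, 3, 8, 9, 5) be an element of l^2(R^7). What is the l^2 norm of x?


The l^2 norm = (sum |x_i|^2)^(1/2)
Sum of 2th powers = 64 + 9 + 49 + 9 + 64 + 81 + 25 = 301
||x||_2 = (301)^(1/2) = 17.3494

17.3494


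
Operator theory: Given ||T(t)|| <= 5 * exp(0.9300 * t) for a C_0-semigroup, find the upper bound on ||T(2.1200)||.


||T(2.1200)|| <= 5 * exp(0.9300 * 2.1200)
= 5 * exp(1.9716)
= 5 * 7.1822
= 35.9108

35.9108


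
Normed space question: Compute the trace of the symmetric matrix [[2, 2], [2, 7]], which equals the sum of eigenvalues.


For a self-adjoint (symmetric) matrix, the eigenvalues are real.
The sum of eigenvalues equals the trace of the matrix.
trace = 2 + 7 = 9

9


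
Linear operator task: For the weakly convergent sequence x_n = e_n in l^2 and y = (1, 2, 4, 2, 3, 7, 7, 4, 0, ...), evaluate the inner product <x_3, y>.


x_3 = e_3 is the standard basis vector with 1 in position 3.
<x_3, y> = y_3 = 4
As n -> infinity, <x_n, y> -> 0, confirming weak convergence of (x_n) to 0.

4


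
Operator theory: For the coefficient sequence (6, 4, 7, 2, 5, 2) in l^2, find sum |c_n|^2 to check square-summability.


sum |c_n|^2 = 6^2 + 4^2 + 7^2 + 2^2 + 5^2 + 2^2
= 36 + 16 + 49 + 4 + 25 + 4
= 134

134


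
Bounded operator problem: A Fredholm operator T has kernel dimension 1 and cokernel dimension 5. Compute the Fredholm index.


The Fredholm index is defined as ind(T) = dim(ker T) - dim(coker T)
= 1 - 5
= -4

-4


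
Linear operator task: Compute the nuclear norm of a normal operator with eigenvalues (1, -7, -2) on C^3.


For a normal operator, singular values equal |eigenvalues|.
Trace norm = sum |lambda_i| = 1 + 7 + 2
= 10

10


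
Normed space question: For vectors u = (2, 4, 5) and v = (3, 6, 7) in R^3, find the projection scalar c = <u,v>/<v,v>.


Computing <u,v> = 2*3 + 4*6 + 5*7 = 65
Computing <v,v> = 3^2 + 6^2 + 7^2 = 94
Projection coefficient = 65/94 = 0.6915

0.6915


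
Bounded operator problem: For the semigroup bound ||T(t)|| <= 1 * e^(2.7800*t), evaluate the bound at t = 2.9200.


||T(2.9200)|| <= 1 * exp(2.7800 * 2.9200)
= 1 * exp(8.1176)
= 1 * 3352.9640
= 3352.9640

3352.9640


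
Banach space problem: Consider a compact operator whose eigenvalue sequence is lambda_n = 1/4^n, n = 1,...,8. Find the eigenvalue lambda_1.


The eigenvalue formula gives lambda_1 = 1/4^1
= 1/4
= 0.2500

0.2500


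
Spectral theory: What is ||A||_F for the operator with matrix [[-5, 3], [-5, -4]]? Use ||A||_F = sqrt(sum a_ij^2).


||A||_F^2 = sum a_ij^2
= (-5)^2 + 3^2 + (-5)^2 + (-4)^2
= 25 + 9 + 25 + 16 = 75
||A||_F = sqrt(75) = 8.6603

8.6603


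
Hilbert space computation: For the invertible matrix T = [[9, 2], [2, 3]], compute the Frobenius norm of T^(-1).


det(T) = 9*3 - 2*2 = 23
T^(-1) = (1/23) * [[3, -2], [-2, 9]] = [[0.1304, -0.0870], [-0.0870, 0.3913]]
||T^(-1)||_F^2 = 0.1304^2 + (-0.0870)^2 + (-0.0870)^2 + 0.3913^2 = 0.1853
||T^(-1)||_F = sqrt(0.1853) = 0.4304

0.4304


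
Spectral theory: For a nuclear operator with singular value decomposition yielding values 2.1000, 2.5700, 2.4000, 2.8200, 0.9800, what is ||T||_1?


The nuclear norm is the sum of all singular values.
||T||_1 = 2.1000 + 2.5700 + 2.4000 + 2.8200 + 0.9800
= 10.8700

10.8700


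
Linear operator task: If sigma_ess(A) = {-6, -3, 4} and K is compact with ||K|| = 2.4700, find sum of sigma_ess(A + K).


By Weyl's theorem, the essential spectrum is invariant under compact perturbations.
sigma_ess(A + K) = sigma_ess(A) = {-6, -3, 4}
Sum = -6 + -3 + 4 = -5

-5


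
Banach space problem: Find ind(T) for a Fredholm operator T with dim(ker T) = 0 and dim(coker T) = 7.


The Fredholm index is defined as ind(T) = dim(ker T) - dim(coker T)
= 0 - 7
= -7

-7


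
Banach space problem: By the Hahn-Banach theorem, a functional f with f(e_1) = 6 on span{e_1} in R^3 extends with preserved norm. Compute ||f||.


The norm of f is given by ||f|| = sup_{||x||=1} |f(x)|.
On span{e_1}, ||e_1|| = 1, so ||f|| = |f(e_1)| / ||e_1||
= |6| / 1 = 6.0000

6.0000


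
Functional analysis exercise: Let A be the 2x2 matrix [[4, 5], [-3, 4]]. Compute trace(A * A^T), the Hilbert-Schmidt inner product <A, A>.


trace(A * A^T) = sum of squares of all entries
= 4^2 + 5^2 + (-3)^2 + 4^2
= 16 + 25 + 9 + 16
= 66

66


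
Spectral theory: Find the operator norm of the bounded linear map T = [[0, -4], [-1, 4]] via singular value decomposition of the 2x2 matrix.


A^T A = [[1, -4], [-4, 32]]
trace(A^T A) = 33, det(A^T A) = 16
discriminant = 33^2 - 4*16 = 1025
Largest eigenvalue of A^T A = (trace + sqrt(disc))/2 = 32.5078
||T|| = sqrt(32.5078) = 5.7016

5.7016


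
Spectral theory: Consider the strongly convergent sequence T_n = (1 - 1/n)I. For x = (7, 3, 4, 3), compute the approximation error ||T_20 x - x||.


T_20 x - x = (1 - 1/20)x - x = -x/20
||x|| = sqrt(83) = 9.1104
||T_20 x - x|| = ||x||/20 = 9.1104/20 = 0.4555

0.4555


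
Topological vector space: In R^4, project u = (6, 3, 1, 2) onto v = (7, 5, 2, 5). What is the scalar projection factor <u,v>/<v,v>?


Computing <u,v> = 6*7 + 3*5 + 1*2 + 2*5 = 69
Computing <v,v> = 7^2 + 5^2 + 2^2 + 5^2 = 103
Projection coefficient = 69/103 = 0.6699

0.6699


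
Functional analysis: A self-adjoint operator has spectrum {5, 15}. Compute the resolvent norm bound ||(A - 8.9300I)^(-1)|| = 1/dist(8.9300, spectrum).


dist(8.9300, {5, 15}) = min(|8.9300 - 5|, |8.9300 - 15|)
= min(3.9300, 6.0700) = 3.9300
Resolvent bound = 1/3.9300 = 0.2545

0.2545


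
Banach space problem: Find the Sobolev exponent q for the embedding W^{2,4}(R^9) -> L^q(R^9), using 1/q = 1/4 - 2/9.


Using the Sobolev embedding formula: 1/q = 1/p - k/n
1/q = 1/4 - 2/9 = 1/36
q = 1/(1/36) = 36

36.0000


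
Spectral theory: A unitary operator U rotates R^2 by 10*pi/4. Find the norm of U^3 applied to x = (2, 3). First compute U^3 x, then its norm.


U is a rotation by theta = 10*pi/4
U^3 = rotation by 3*theta = 30*pi/4 = 6*pi/4 (mod 2*pi)
cos(6*pi/4) = 0.0000, sin(6*pi/4) = -1.0000
U^3 x = (0.0000 * 2 - -1.0000 * 3, -1.0000 * 2 + 0.0000 * 3)
= (3.0000, -2.0000)
||U^3 x|| = sqrt(3.0000^2 + (-2.0000)^2) = sqrt(13.0000) = 3.6056

3.6056


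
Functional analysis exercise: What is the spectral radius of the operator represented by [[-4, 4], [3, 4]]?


For a 2x2 matrix, eigenvalues satisfy lambda^2 - (trace)*lambda + det = 0
trace = -4 + 4 = 0
det = -4*4 - 4*3 = -28
discriminant = 0^2 - 4*(-28) = 112
spectral radius = max |eigenvalue| = 5.2915

5.2915


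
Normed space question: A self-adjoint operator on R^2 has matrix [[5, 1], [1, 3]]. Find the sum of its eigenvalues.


For a self-adjoint (symmetric) matrix, the eigenvalues are real.
The sum of eigenvalues equals the trace of the matrix.
trace = 5 + 3 = 8

8


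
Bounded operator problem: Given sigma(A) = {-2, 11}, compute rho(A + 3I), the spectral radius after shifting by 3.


Spectrum of A + 3I = {1, 14}
Spectral radius = max |lambda| over the shifted spectrum
= max(1, 14) = 14

14


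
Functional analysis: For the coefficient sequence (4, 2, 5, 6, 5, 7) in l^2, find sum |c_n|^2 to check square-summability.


sum |c_n|^2 = 4^2 + 2^2 + 5^2 + 6^2 + 5^2 + 7^2
= 16 + 4 + 25 + 36 + 25 + 49
= 155

155


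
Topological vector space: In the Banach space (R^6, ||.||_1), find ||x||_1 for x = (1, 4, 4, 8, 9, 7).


The l^1 norm equals the sum of absolute values of all components.
||x||_1 = 1 + 4 + 4 + 8 + 9 + 7
= 33

33.0000


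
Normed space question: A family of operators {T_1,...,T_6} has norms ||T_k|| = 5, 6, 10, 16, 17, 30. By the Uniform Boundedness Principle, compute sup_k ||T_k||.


By the Uniform Boundedness Principle, the supremum of norms is finite.
sup_k ||T_k|| = max(5, 6, 10, 16, 17, 30) = 30

30


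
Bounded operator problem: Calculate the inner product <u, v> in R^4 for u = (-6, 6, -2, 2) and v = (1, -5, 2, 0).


Computing the standard inner product <u, v> = sum u_i * v_i
= -6*1 + 6*-5 + -2*2 + 2*0
= -6 + -30 + -4 + 0
= -40

-40


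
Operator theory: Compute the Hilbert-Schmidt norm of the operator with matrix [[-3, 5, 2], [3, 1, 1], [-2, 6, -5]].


The Hilbert-Schmidt norm is sqrt(sum of squares of all entries).
Sum of squares = (-3)^2 + 5^2 + 2^2 + 3^2 + 1^2 + 1^2 + (-2)^2 + 6^2 + (-5)^2
= 9 + 25 + 4 + 9 + 1 + 1 + 4 + 36 + 25 = 114
||T||_HS = sqrt(114) = 10.6771

10.6771


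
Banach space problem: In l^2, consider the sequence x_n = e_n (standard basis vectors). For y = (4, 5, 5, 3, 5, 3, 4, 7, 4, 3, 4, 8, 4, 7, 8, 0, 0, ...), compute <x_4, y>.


x_4 = e_4 is the standard basis vector with 1 in position 4.
<x_4, y> = y_4 = 3
As n -> infinity, <x_n, y> -> 0, confirming weak convergence of (x_n) to 0.

3


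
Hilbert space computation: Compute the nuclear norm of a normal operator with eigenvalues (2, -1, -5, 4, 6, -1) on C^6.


For a normal operator, singular values equal |eigenvalues|.
Trace norm = sum |lambda_i| = 2 + 1 + 5 + 4 + 6 + 1
= 19

19


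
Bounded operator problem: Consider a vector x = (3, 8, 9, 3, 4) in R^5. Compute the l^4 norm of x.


The l^4 norm = (sum |x_i|^4)^(1/4)
Sum of 4th powers = 81 + 4096 + 6561 + 81 + 256 = 11075
||x||_4 = (11075)^(1/4) = 10.2585

10.2585


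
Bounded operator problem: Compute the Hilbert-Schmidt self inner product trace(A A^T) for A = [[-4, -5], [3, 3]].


trace(A * A^T) = sum of squares of all entries
= (-4)^2 + (-5)^2 + 3^2 + 3^2
= 16 + 25 + 9 + 9
= 59

59


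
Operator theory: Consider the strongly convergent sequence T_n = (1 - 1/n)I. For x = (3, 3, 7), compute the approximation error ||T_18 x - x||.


T_18 x - x = (1 - 1/18)x - x = -x/18
||x|| = sqrt(67) = 8.1854
||T_18 x - x|| = ||x||/18 = 8.1854/18 = 0.4547

0.4547
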